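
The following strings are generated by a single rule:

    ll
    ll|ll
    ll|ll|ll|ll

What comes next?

ll|ll|ll|ll|ll|ll|ll|ll

Every step duplicates the string with '|' between the halves.
So the next term is two copies of ll|ll|ll|ll with '|' between the halves.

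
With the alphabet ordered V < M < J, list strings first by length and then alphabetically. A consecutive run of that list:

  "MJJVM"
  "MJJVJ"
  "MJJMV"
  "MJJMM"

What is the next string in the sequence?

Treat MJJMM as a base-3 numeral over the given alphabet and add one, carrying through any trailing J's.

MJJMJ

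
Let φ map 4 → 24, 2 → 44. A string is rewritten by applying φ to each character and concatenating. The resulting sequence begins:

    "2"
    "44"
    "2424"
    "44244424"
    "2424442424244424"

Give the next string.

44244424242444244424442424244424

Replace each of the 16 characters of 2424442424244424 in place — 44 24 44 24 24 24 44 24 44 24 44 24 24 24 44 24 — and concatenate.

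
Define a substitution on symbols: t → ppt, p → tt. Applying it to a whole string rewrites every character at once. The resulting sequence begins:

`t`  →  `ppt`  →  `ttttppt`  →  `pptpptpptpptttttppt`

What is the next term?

ttttpptttttpptttttpptttttpptpptpptpptpptttttppt

Applying the rule to each of the 19 symbols of pptpptpptpptttttppt gives the pieces tt tt ppt tt tt ppt tt tt ppt tt tt ppt ppt ppt ppt ppt tt tt ppt, which concatenate to the answer.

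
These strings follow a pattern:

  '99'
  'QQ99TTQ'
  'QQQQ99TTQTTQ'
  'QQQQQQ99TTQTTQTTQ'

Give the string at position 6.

QQQQQQQQQQ99TTQTTQTTQTTQTTQ

Each term wraps the previous one in QQ on the left and TTQ on the right.
From QQQQQQ99TTQTTQTTQ, 2 further steps: QQQQQQ99TTQTTQTTQ → QQQQQQQQ99TTQTTQTTQTTQ → (answer).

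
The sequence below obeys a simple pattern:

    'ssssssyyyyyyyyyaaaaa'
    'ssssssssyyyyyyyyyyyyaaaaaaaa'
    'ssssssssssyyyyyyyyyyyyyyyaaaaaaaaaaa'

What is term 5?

Reading off run lengths: s runs 6, 8, 10; y runs 9, 12, 15; a runs 5, 8, 11 — each is linear in n, where the shown terms are n = 2, 3, 4.
For term 5, n = 6, so the run lengths are 14, 21, 17.

ssssssssssssssyyyyyyyyyyyyyyyyyyyyyaaaaaaaaaaaaaaaaa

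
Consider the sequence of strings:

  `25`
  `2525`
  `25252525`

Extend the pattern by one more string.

Each string is two copies of the previous one concatenated.
So the next term is two copies of 25252525.

2525252525252525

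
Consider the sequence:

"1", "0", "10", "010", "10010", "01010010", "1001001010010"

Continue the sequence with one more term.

010100101001001010010

From term 3 onward, concatenate the second-to-last term with the last: 1·0 = 10, 0·10 = 010, …
So term 8 is 01010010·1001001010010.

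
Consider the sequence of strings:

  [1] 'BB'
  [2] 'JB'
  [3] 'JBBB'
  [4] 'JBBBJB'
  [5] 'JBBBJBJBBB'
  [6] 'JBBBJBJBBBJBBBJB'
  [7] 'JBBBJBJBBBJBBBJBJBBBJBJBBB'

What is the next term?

This is a Fibonacci-style word recurrence s(k) = s(k−1)·s(k−2): e.g. JB·BB = JBBB.
So term 8 is JBBBJBJBBBJBBBJBJBBBJBJBBB·JBBBJBJBBBJBBBJB.

JBBBJBJBBBJBBBJBJBBBJBJBBBJBBBJBJBBBJBBBJB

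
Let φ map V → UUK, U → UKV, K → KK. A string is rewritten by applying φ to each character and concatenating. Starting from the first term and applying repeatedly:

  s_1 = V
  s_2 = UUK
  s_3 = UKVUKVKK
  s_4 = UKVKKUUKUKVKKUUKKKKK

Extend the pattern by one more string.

Rewriting the 20 symbols of UKVKKUUKUKVKKUUKKKKK one by one yields UKV KK UUK KK KK UKV UKV KK UKV KK UUK KK KK UKV UKV KK KK KK KK KK; concatenated:

UKVKKUUKKKKKUKVUKVKKUKVKKUUKKKKKUKVUKVKKKKKKKKKK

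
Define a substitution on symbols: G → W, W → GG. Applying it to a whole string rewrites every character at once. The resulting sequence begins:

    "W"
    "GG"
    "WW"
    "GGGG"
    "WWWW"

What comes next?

GGGGGGGG

Expanding WWWW: W→GG, W→GG, W→GG, W→GG. Concatenated: GG GG GG GG.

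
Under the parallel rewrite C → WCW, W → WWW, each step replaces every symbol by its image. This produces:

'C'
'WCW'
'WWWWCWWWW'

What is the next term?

Apply φ to WWWWCWWWW symbol by symbol: W→WWW, W→WWW, W→WWW, W→WWW, C→WCW, W→WWW, W→WWW, W→WWW, W→WWW; joined: WWW WWW WWW WWW WCW WWW WWW WWW WWW.

WWWWWWWWWWWWWCWWWWWWWWWWWWW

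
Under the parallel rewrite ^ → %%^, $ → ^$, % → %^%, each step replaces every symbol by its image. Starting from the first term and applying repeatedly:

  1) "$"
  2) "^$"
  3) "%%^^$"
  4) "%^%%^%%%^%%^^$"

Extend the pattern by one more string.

Applying the rule to each of the 14 symbols of %^%%^%%%^%%^^$ gives the pieces %^% %%^ %^% %^% %%^ %^% %^% %^% %%^ %^% %^% %%^ %%^ ^$, which concatenate to the answer.

%^%%%^%^%%^%%%^%^%%^%%^%%%^%^%%^%%%^%%^^$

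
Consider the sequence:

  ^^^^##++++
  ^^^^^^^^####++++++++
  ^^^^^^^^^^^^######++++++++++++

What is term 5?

Term n consists of 4n ^'s, followed by 2n #'s, followed by 4n +'s (n = 1, 2, …).
At n = 5 the blocks have lengths 20, 10, 20.

^^^^^^^^^^^^^^^^^^^^##########++++++++++++++++++++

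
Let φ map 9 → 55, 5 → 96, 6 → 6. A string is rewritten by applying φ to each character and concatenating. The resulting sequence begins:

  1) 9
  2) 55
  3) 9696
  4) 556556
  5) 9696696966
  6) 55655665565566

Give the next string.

Rewriting the 14 symbols of 55655665565566 one by one yields 96 96 6 96 96 6 6 96 96 6 96 96 6 6; concatenated:

9696696966696966969666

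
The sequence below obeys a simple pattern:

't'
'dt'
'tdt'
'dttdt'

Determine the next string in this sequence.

tdtdttdt

This is a Fibonacci-style word recurrence s(k) = s(k−2)·s(k−1): e.g. t·dt = tdt.
Continuing: tdt · dttdt gives term 5.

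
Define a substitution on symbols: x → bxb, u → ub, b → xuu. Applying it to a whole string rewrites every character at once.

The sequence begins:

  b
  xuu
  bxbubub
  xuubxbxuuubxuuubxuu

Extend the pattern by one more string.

Rewriting the 19 symbols of xuubxbxuuubxuuubxuu one by one yields bxb ub ub xuu bxb xuu bxb ub ub ub xuu bxb ub ub ub xuu bxb ub ub; concatenated:

bxbububxuubxbxuubxbubububxuubxbubububxuubxbubub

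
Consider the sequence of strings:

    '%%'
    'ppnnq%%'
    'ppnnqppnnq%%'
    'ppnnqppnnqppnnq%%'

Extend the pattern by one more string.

ppnnqppnnqppnnqppnnq%%

Every step adds ppnnq at the front: s(k+1) = ppnnq·s(k).
One more step from ppnnqppnnqppnnq%% gives the answer.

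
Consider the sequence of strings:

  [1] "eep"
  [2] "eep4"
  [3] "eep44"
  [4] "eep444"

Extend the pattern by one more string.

eep4444

Each term is the previous one with 4 appended.
So the next term is eep444·4.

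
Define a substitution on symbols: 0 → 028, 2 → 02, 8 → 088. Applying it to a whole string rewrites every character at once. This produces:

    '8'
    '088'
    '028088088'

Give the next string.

Apply φ to 028088088 symbol by symbol: 0→028, 2→02, 8→088, 0→028, 8→088, 8→088, 0→028, 8→088, 8→088; joined: 028 02 088 028 088 088 028 088 088.

02802088028088088028088088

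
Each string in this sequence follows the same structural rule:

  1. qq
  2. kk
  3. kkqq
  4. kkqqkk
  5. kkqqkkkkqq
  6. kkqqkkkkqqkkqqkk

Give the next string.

This is a Fibonacci-style word recurrence s(k) = s(k−1)·s(k−2): e.g. kk·qq = kkqq.
So term 7 is kkqqkkkkqqkkqqkk·kkqqkkkkqq.

kkqqkkkkqqkkqqkkkkqqkkkkqq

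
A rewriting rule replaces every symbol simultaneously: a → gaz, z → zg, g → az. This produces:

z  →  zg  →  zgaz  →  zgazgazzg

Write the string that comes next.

Rewriting each symbol of zgazgazzg: z→zg, g→az, a→gaz, z→zg, g→az, a→gaz, z→zg, z→zg, g→az, which concatenates to zg az gaz zg az gaz zg zg az.

zgazgazzgazgazzgzgaz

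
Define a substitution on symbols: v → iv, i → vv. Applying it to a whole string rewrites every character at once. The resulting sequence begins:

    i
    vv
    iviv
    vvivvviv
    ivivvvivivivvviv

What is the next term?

vvivvvivivivvvivvvivvvivivivvviv

Replace each of the 16 characters of ivivvvivivivvviv in place — vv iv vv iv iv iv vv iv vv iv vv iv iv iv vv iv — and concatenate.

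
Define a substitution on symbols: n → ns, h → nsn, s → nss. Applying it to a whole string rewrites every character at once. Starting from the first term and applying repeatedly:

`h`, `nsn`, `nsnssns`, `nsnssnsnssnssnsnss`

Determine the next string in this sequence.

nsnssnsnssnssnsnssnsnssnssnsnssnssnsnssnsnssnss

Applying the rule to each of the 18 symbols of nsnssnsnssnssnsnss gives the pieces ns nss ns nss nss ns nss ns nss nss ns nss nss ns nss ns nss nss, which concatenate to the answer.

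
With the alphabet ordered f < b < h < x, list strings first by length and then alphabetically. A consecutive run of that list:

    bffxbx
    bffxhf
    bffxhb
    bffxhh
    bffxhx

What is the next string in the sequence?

bffxxf

The successor of bffxhx increments the rightmost position that isn't already x and resets every position after it to f.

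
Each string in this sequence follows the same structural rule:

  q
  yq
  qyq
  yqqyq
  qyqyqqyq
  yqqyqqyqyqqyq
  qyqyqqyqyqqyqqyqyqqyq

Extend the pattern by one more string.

yqqyqqyqyqqyqqyqyqqyqyqqyqqyqyqqyq

From term 3 onward, concatenate the second-to-last term with the last: q·yq = qyq, yq·qyq = yqqyq, …
The next term joins yqqyqqyqyqqyq and qyqyqqyqyqqyqqyqyqqyq.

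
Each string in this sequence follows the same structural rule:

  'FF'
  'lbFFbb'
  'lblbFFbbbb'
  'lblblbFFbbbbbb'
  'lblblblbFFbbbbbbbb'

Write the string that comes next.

s(k+1) = lb·s(k)·bb, so each term gains lb as a prefix and bb as a suffix.
So the next term is lb·lblblblbFFbbbbbbbb·bb.

lblblblblbFFbbbbbbbbbb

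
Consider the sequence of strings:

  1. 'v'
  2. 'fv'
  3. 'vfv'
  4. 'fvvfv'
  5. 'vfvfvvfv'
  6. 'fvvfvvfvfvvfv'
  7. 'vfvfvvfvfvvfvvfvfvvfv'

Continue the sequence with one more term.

fvvfvvfvfvvfvvfvfvvfvfvvfvvfvfvvfv

Each term (from the third on) is the two preceding terms concatenated in order: term 3 = v·fv = vfv.
Continuing: fvvfvvfvfvvfv · vfvfvvfvfvvfvvfvfvvfv gives term 8.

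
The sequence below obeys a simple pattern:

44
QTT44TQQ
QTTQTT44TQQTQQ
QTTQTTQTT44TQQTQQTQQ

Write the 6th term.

s(k+1) = QTT·s(k)·TQQ, so each term gains QTT as a prefix and TQQ as a suffix.
From QTTQTTQTT44TQQTQQTQQ, 2 further steps: QTTQTTQTT44TQQTQQTQQ → QTTQTTQTTQTT44TQQTQQTQQTQQ → (answer).

QTTQTTQTTQTTQTT44TQQTQQTQQTQQTQQ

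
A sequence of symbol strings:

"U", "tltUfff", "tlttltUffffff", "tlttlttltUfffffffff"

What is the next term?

Every step adds tlt to the front and fff to the end of the previous string.
One more step from tlttlttltUfffffffff gives the answer.

tlttlttlttltUffffffffffff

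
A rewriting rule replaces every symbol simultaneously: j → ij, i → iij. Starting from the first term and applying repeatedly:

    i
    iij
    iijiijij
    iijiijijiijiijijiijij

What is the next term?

iijiijijiijiijijiijijiijiijijiijiijijiijijiijiijijiijij

Applying the rule to each of the 21 symbols of iijiijijiijiijijiijij gives the pieces iij iij ij iij iij ij iij ij iij iij ij iij iij ij iij ij iij iij ij iij ij, which concatenate to the answer.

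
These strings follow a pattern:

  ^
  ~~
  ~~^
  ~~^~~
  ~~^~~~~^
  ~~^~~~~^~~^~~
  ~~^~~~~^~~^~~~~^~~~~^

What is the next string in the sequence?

From term 3 onward, concatenate the last term with the second-to-last: ~~·^ = ~~^, ~~^·~~ = ~~^~~, …
So term 8 is ~~^~~~~^~~^~~~~^~~~~^·~~^~~~~^~~^~~.

~~^~~~~^~~^~~~~^~~~~^~~^~~~~^~~^~~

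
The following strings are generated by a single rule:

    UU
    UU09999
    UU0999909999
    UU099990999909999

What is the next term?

Every step adds 09999 to the end: s(k+1) = s(k)·09999.
So the next term is UU099990999909999·09999.

UU09999099990999909999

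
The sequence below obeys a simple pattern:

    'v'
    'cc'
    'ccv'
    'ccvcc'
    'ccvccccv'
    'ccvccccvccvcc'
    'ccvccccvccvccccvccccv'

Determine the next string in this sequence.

ccvccccvccvccccvccccvccvccccvccvcc

Each term (from the third on) is the previous term followed by the one before it: term 3 = cc·v = ccv.
The next term joins ccvccccvccvccccvccccv and ccvccccvccvcc.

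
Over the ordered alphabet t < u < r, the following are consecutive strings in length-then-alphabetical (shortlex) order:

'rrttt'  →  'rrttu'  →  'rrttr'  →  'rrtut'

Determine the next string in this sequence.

rrtuu

Find the rightmost character of rrtut below r, bump it to the next letter, and reset everything to its right to t.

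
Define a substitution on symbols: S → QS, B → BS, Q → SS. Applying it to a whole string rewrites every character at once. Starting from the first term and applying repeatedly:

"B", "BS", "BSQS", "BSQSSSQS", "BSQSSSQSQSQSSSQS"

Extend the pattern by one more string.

Rewriting the 16 symbols of BSQSSSQSQSQSSSQS one by one yields BS QS SS QS QS QS SS QS SS QS SS QS QS QS SS QS; concatenated:

BSQSSSQSQSQSSSQSSSQSSSQSQSQSSSQS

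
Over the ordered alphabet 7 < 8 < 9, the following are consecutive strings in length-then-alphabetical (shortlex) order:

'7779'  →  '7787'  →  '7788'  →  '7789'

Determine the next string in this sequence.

7797

Treat 7789 as a base-3 numeral over the given alphabet and add one, carrying through any trailing 9's.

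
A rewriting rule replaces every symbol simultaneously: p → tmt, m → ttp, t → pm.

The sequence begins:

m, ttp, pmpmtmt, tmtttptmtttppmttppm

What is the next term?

pmttppmpmpmtmtpmttppmpmpmtmttmtttppmpmtmttmtttp

Replace each of the 19 characters of tmtttptmtttppmttppm in place — pm ttp pm pm pm tmt pm ttp pm pm pm tmt tmt ttp pm pm tmt tmt ttp — and concatenate.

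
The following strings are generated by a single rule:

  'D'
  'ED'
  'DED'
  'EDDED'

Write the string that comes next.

This is a Fibonacci-style word recurrence s(k) = s(k−2)·s(k−1): e.g. D·ED = DED.
So term 5 is DED·EDDED.

DEDEDDED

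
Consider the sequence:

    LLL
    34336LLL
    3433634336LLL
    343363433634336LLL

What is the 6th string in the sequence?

The strings grow by a fixed prefix 34336 each time.
From 343363433634336LLL, 2 further steps: 343363433634336LLL → 34336343363433634336LLL → (answer).

3433634336343363433634336LLL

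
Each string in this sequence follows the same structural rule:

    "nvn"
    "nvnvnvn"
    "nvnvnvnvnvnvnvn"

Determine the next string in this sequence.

Each string is two copies of the previous one joined by 'v'.
One more doubling of nvnvnvnvnvnvnvn gives the answer.

nvnvnvnvnvnvnvnvnvnvnvnvnvnvnvn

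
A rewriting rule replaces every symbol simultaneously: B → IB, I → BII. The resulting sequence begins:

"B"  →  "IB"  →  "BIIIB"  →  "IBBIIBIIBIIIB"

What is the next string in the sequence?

BIIIBIBBIIBIIIBBIIBIIIBBIIBIIBIIIB

Replace each of the 13 characters of IBBIIBIIBIIIB in place — BII IB IB BII BII IB BII BII IB BII BII BII IB — and concatenate.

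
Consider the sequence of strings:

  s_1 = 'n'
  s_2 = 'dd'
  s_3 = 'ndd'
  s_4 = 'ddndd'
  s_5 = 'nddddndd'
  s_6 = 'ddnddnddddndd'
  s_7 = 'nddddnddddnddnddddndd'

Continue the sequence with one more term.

ddnddnddddnddnddddnddddnddnddddndd

Each term (from the third on) is the two preceding terms concatenated in order: term 3 = n·dd = ndd.
The next term joins ddnddnddddndd and nddddnddddnddnddddndd.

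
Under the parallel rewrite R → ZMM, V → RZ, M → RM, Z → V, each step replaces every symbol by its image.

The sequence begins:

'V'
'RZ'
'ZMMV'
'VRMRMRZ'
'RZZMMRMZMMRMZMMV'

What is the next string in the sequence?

Rewriting the 16 symbols of RZZMMRMZMMRMZMMV one by one yields ZMM V V RM RM ZMM RM V RM RM ZMM RM V RM RM RZ; concatenated:

ZMMVVRMRMZMMRMVRMRMZMMRMVRMRMRZ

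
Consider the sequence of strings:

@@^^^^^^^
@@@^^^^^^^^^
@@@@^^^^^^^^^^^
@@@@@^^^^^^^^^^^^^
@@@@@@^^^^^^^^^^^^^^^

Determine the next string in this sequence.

The n-th term is n-1 @'s then 2n+1 ^'s, where the shown terms are n = 3, 4, 5, 6, 7.
At n = 8 the blocks have lengths 7, 17.

@@@@@@@^^^^^^^^^^^^^^^^^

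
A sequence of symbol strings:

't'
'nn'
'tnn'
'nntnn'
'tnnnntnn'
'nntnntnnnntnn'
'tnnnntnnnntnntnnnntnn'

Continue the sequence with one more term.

Each term (from the third on) is the two preceding terms concatenated in order: term 3 = t·nn = tnn.
Continuing: nntnntnnnntnn · tnnnntnnnntnntnnnntnn gives term 8.

nntnntnnnntnntnnnntnnnntnntnnnntnn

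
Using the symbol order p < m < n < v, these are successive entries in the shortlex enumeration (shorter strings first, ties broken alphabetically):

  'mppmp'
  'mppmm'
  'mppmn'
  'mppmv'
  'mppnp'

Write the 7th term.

mppnn

Continuing the enumeration 2 steps past mppnp: mppnp → mppnm → (answer).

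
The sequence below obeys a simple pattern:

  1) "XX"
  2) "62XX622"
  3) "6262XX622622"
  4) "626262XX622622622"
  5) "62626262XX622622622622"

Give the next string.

6262626262XX622622622622622

Each term wraps the previous one in 62 on the left and 622 on the right.
So the next term is 62·62626262XX622622622622·622.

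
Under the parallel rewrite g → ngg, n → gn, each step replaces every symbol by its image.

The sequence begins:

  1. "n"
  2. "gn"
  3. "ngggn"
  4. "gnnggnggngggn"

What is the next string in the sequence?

Replace each of the 13 characters of gnnggnggngggn in place — ngg gn gn ngg ngg gn ngg ngg gn ngg ngg ngg gn — and concatenate.

ngggngnnggngggnnggngggnnggnggngggn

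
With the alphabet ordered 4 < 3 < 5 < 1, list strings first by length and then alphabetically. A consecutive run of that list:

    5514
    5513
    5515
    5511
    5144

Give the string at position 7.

5145

Continuing the enumeration 2 steps past 5144: 5144 → 5143 → (answer).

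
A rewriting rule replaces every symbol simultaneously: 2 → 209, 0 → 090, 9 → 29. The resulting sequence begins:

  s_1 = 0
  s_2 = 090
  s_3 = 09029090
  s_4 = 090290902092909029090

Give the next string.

Applying the rule to each of the 21 symbols of 090290902092909029090 gives the pieces 090 29 090 209 29 090 29 090 209 090 29 209 29 090 29 090 209 29 090 29 090, which concatenate to the answer.

0902909020929090290902090902920929090290902092909029090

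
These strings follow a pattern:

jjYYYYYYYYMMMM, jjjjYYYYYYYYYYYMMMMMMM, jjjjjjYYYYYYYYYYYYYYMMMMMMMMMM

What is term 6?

Each string has the form j^{2n-2} Y^{3n+2} M^{3n-2}, where the shown terms are n = 2, 3, 4.
For term 6, n = 7, so the run lengths are 12, 23, 19.

jjjjjjjjjjjjYYYYYYYYYYYYYYYYYYYYYYYMMMMMMMMMMMMMMMMMMM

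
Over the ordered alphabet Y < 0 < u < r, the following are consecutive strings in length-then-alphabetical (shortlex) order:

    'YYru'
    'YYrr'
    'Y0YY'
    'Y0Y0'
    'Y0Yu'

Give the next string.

Treat Y0Yu as a base-4 numeral over the given alphabet and add one, carrying through any trailing r's.

Y0Yr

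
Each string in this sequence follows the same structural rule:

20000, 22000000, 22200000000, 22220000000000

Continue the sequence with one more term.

22222000000000000

Each string has the form 2^{n-1} 0^{2n}, where the shown terms are n = 2, 3, 4, 5.
For the next term, n = 6, so the run lengths are 5, 12.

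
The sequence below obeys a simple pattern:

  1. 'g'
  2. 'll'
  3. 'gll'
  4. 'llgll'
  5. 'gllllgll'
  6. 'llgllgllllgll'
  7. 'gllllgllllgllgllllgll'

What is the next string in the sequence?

From term 3 onward, concatenate the second-to-last term with the last: g·ll = gll, ll·gll = llgll, …
So term 8 is llgllgllllgll·gllllgllllgllgllllgll.

llgllgllllgllgllllgllllgllgllllgll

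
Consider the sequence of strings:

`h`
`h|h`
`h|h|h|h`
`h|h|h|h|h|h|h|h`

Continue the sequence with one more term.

h|h|h|h|h|h|h|h|h|h|h|h|h|h|h|h

s(k+1) = s(k)·|·s(k) — each term doubles the last with '|' between the halves.
So the next term is two copies of h|h|h|h|h|h|h|h with '|' between the halves.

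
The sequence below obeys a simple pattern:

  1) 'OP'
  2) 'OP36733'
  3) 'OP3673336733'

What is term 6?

Each term is the previous one with 36733 appended.
From OP3673336733, 3 further steps: OP3673336733 → OP367333673336733 → OP36733367333673336733 → (answer).

OP3673336733367333673336733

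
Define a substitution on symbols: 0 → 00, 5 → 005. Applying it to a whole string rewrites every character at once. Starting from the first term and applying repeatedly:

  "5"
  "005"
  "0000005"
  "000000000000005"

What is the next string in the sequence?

Replace each of the 15 characters of 000000000000005 in place — 00 00 00 00 00 00 00 00 00 00 00 00 00 00 005 — and concatenate.

0000000000000000000000000000005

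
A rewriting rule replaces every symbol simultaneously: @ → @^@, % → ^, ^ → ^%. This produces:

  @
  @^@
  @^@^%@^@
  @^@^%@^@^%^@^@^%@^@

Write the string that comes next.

@^@^%@^@^%^@^@^%@^@^%^^%@^@^%@^@^%^@^@^%@^@

φ(@^@^%@^@^%^@^@^%@^@) expands symbol-by-symbol to @^@ ^% @^@ ^% ^ @^@ ^% @^@ ^% ^ ^% @^@ ^% @^@ ^% ^ @^@ ^% @^@; joining the 19 pieces gives the next term.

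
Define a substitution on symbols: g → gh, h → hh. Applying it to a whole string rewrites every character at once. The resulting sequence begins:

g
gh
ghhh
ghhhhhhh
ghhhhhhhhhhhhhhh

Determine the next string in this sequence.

Rewriting the 16 symbols of ghhhhhhhhhhhhhhh one by one yields gh hh hh hh hh hh hh hh hh hh hh hh hh hh hh hh; concatenated:

ghhhhhhhhhhhhhhhhhhhhhhhhhhhhhhh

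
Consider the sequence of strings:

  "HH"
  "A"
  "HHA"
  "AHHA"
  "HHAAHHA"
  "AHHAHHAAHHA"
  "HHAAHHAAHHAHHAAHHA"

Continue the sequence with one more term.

AHHAHHAAHHAHHAAHHAAHHAHHAAHHA

From term 3 onward, concatenate the second-to-last term with the last: HH·A = HHA, A·HHA = AHHA, …
So term 8 is AHHAHHAAHHA·HHAAHHAAHHAHHAAHHA.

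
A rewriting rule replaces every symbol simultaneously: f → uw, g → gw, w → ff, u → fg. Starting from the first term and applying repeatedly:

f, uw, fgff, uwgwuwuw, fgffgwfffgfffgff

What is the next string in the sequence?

Rewriting the 16 symbols of fgffgwfffgfffgff one by one yields uw gw uw uw gw ff uw uw uw gw uw uw uw gw uw uw; concatenated:

uwgwuwuwgwffuwuwuwgwuwuwuwgwuwuw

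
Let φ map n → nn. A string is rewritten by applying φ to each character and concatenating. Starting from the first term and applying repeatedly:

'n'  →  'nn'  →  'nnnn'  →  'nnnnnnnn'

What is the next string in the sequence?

nnnnnnnnnnnnnnnn

Rewriting each symbol of nnnnnnnn: n→nn, n→nn, n→nn, n→nn, n→nn, n→nn, n→nn, n→nn, which concatenates to nn nn nn nn nn nn nn nn.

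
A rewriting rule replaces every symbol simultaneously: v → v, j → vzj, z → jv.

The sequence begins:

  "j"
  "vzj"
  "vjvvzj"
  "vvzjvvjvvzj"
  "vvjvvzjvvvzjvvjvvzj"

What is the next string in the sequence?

Applying the rule to each of the 19 symbols of vvjvvzjvvvzjvvjvvzj gives the pieces v v vzj v v jv vzj v v v jv vzj v v vzj v v jv vzj, which concatenate to the answer.

vvvzjvvjvvzjvvvjvvzjvvvzjvvjvvzj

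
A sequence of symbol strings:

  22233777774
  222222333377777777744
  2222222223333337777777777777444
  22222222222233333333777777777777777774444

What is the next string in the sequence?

222222222222222333333333377777777777777777777744444

Term n consists of 3n 2's, followed by 2n 3's, followed by 4n+1 7's, followed by n 4's (n = 1, 2, …).
Setting n = 5 gives 15, 10, 21, 5 characters in each block.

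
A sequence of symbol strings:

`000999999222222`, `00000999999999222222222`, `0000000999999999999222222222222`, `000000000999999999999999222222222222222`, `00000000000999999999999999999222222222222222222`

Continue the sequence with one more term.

Term n consists of 2n-1 0's, followed by 3n 9's, followed by 3n 2's, where the shown terms are n = 2, 3, 4, 5, 6.
Setting n = 7 gives 13, 21, 21 characters in each block.

0000000000000999999999999999999999222222222222222222222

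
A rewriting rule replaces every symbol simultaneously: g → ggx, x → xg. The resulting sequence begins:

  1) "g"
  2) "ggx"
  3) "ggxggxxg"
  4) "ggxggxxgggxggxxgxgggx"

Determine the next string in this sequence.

Rewriting the 21 symbols of ggxggxxgggxggxxgxgggx one by one yields ggx ggx xg ggx ggx xg xg ggx ggx ggx xg ggx ggx xg xg ggx xg ggx ggx ggx xg; concatenated:

ggxggxxgggxggxxgxgggxggxggxxgggxggxxgxgggxxgggxggxggxxg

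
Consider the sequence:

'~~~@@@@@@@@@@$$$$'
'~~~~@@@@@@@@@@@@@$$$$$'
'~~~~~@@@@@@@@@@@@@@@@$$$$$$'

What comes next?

~~~~~~@@@@@@@@@@@@@@@@@@@$$$$$$$

Reading off run lengths: ~ runs 3, 4, 5; @ runs 10, 13, 16; $ runs 4, 5, 6 — each is linear in n, where the shown terms are n = 3, 4, 5.
For the next term, n = 6, so the run lengths are 6, 19, 7.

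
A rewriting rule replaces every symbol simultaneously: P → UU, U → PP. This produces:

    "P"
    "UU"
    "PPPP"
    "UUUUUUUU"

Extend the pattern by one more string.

Rewriting each symbol of UUUUUUUU: U→PP, U→PP, U→PP, U→PP, U→PP, U→PP, U→PP, U→PP, which concatenates to PP PP PP PP PP PP PP PP.

PPPPPPPPPPPPPPPP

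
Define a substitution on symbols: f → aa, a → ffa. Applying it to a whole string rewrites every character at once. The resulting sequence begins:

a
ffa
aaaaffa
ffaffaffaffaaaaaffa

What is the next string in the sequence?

Applying the rule to each of the 19 symbols of ffaffaffaffaaaaaffa gives the pieces aa aa ffa aa aa ffa aa aa ffa aa aa ffa ffa ffa ffa ffa aa aa ffa, which concatenate to the answer.

aaaaffaaaaaffaaaaaffaaaaaffaffaffaffaffaaaaaffa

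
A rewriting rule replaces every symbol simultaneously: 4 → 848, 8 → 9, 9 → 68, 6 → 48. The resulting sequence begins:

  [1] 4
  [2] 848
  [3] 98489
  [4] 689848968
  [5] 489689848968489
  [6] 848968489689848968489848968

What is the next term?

Applying the rule to each of the 27 symbols of 848968489689848968489848968 gives the pieces 9 848 9 68 48 9 848 9 68 48 9 68 9 848 9 68 48 9 848 9 68 9 848 9 68 48 9, which concatenate to the answer.

98489684898489684896898489684898489689848968489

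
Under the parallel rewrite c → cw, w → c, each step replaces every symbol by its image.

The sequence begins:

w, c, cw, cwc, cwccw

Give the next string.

Expanding cwccw: c→cw, w→c, c→cw, c→cw, w→c. Concatenated: cw c cw cw c.

cwccwcwc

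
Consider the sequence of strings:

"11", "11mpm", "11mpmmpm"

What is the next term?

The strings grow by a fixed suffix mpm each time.
Applying this once more to 11mpmmpm:

11mpmmpmmpm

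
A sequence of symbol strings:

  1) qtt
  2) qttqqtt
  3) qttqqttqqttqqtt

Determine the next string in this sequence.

Each string is two copies of the previous one joined by 'q'.
So the next term is two copies of qttqqttqqttqqtt with 'q' between the halves.

qttqqttqqttqqttqqttqqttqqttqqtt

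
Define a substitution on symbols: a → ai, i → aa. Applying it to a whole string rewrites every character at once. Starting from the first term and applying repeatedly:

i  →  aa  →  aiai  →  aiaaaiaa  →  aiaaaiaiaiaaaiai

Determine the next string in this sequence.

Replace each of the 16 characters of aiaaaiaiaiaaaiai in place — ai aa ai ai ai aa ai aa ai aa ai ai ai aa ai aa — and concatenate.

aiaaaiaiaiaaaiaaaiaaaiaiaiaaaiaa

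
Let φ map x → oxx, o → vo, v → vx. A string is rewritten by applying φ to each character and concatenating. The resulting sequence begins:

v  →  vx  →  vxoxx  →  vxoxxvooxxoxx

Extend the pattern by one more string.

φ(vxoxxvooxxoxx) expands symbol-by-symbol to vx oxx vo oxx oxx vx vo vo oxx oxx vo oxx oxx; joining the 13 pieces gives the next term.

vxoxxvooxxoxxvxvovooxxoxxvooxxoxx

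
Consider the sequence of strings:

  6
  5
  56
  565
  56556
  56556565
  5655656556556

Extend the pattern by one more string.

This is a Fibonacci-style word recurrence s(k) = s(k−1)·s(k−2): e.g. 5·6 = 56.
The next term joins 5655656556556 and 56556565.

565565655655656556565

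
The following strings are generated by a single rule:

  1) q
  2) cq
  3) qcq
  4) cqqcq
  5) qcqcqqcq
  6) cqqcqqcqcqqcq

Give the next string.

Each term (from the third on) is the two preceding terms concatenated in order: term 3 = q·cq = qcq.
The next term joins qcqcqqcq and cqqcqqcqcqqcq.

qcqcqqcqcqqcqqcqcqqcq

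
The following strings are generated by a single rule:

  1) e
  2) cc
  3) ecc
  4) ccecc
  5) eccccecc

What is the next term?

Each term (from the third on) is the two preceding terms concatenated in order: term 3 = e·cc = ecc.
So term 6 is ccecc·eccccecc.

ccecceccccecc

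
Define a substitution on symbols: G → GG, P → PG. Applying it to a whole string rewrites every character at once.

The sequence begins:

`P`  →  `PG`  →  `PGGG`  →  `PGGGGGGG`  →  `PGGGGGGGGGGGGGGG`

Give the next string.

Replace each of the 16 characters of PGGGGGGGGGGGGGGG in place — PG GG GG GG GG GG GG GG GG GG GG GG GG GG GG GG — and concatenate.

PGGGGGGGGGGGGGGGGGGGGGGGGGGGGGGG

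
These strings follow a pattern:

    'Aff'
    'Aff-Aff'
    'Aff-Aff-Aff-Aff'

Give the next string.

Every step duplicates the string with '-' between the halves.
So the next term is two copies of Aff-Aff-Aff-Aff with '-' between the halves.

Aff-Aff-Aff-Aff-Aff-Aff-Aff-Aff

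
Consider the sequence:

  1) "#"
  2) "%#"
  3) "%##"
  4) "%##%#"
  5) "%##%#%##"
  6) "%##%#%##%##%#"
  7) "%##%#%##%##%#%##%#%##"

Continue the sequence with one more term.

%##%#%##%##%#%##%#%##%##%#%##%##%#

From term 3 onward, concatenate the last term with the second-to-last: %#·# = %##, %##·%# = %##%#, …
Continuing: %##%#%##%##%#%##%#%## · %##%#%##%##%# gives term 8.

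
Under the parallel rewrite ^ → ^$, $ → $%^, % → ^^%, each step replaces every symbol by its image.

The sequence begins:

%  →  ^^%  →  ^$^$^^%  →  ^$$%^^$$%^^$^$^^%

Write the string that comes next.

Replace each of the 17 characters of ^$$%^^$$%^^$^$^^% in place — ^$ $%^ $%^ ^^% ^$ ^$ $%^ $%^ ^^% ^$ ^$ $%^ ^$ $%^ ^$ ^$ ^^% — and concatenate.

^$$%^$%^^^%^$^$$%^$%^^^%^$^$$%^^$$%^^$^$^^%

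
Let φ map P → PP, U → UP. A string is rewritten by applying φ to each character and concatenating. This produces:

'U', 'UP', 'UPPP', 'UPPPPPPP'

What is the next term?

Expanding UPPPPPPP: U→UP, P→PP, P→PP, P→PP, P→PP, P→PP, P→PP, P→PP. Concatenated: UP PP PP PP PP PP PP PP.

UPPPPPPPPPPPPPPP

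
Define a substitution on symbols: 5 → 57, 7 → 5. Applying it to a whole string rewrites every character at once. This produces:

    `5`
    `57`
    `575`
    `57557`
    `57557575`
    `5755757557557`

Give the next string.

Applying the rule to each of the 13 symbols of 5755757557557 gives the pieces 57 5 57 57 5 57 5 57 57 5 57 57 5, which concatenate to the answer.

575575755755757557575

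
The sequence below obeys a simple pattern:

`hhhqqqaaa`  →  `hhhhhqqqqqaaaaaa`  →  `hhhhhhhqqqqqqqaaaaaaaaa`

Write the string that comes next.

hhhhhhhhhqqqqqqqqqaaaaaaaaaaaa

Term n consists of 2n+1 h's, followed by 2n+1 q's, followed by 3n a's (n = 1, 2, …).
For the next term, n = 4, so the run lengths are 9, 9, 12.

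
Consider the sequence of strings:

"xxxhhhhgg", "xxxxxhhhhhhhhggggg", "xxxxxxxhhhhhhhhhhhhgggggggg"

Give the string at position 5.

xxxxxxxxxxxhhhhhhhhhhhhhhhhhhhhgggggggggggggg

Each string has the form x^{2n+1} h^{4n} g^{3n-1} (n = 1, 2, …).
For term 5, n = 5, so the run lengths are 11, 20, 14.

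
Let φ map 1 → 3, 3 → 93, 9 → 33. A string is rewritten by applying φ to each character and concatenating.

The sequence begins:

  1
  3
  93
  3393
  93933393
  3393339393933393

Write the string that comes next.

Rewriting the 16 symbols of 3393339393933393 one by one yields 93 93 33 93 93 93 33 93 33 93 33 93 93 93 33 93; concatenated:

93933393939333933393339393933393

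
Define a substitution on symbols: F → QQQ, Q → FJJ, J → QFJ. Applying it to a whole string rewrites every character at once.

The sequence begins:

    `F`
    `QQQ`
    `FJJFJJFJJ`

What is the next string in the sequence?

QQQQFJQFJQQQQFJQFJQQQQFJQFJ

Expanding FJJFJJFJJ: F→QQQ, J→QFJ, J→QFJ, F→QQQ, J→QFJ, J→QFJ, F→QQQ, J→QFJ, J→QFJ. Concatenated: QQQ QFJ QFJ QQQ QFJ QFJ QQQ QFJ QFJ.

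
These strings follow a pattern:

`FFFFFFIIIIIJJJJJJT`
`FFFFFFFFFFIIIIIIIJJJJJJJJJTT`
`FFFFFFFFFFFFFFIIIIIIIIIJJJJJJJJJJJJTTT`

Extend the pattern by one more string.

FFFFFFFFFFFFFFFFFFIIIIIIIIIIIJJJJJJJJJJJJJJJTTTT

The n-th term is 4n+2 F's then 2n+3 I's then 3n+3 J's then n T's (n = 1, 2, …).
Setting n = 4 gives 18, 11, 15, 4 characters in each block.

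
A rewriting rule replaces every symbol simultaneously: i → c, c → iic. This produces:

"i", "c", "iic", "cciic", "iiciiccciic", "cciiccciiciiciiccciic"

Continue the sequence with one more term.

iiciiccciiciiciiccciiccciiccciiciiciiccciic

Applying the rule to each of the 21 symbols of cciiccciiciiciiccciic gives the pieces iic iic c c iic iic iic c c iic c c iic c c iic iic iic c c iic, which concatenate to the answer.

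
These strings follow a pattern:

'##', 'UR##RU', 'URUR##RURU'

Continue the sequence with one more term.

Every step adds UR to the front and RU to the end of the previous string.
One more step from URUR##RURU gives the answer.

URURUR##RURURU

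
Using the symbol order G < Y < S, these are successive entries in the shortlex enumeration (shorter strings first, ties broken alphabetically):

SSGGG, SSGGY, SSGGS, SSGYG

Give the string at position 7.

SSGSG

Continuing the enumeration 3 steps past SSGYG: SSGYG → SSGYY → SSGYS → (answer).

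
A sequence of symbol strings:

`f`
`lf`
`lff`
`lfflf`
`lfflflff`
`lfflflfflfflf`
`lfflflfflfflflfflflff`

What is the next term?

lfflflfflfflflfflflfflfflflfflfflf

This is a Fibonacci-style word recurrence s(k) = s(k−1)·s(k−2): e.g. lf·f = lff.
The next term joins lfflflfflfflflfflflff and lfflflfflfflf.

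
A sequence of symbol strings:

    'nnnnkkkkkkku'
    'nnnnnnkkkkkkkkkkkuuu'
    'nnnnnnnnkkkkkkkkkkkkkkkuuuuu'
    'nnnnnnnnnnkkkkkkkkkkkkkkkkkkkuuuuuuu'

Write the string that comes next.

nnnnnnnnnnnnkkkkkkkkkkkkkkkkkkkkkkkuuuuuuuuu

The n-th term is 2n+2 n's then 4n+3 k's then 2n-1 u's (n = 1, 2, …).
For the next term, n = 5, so the run lengths are 12, 23, 9.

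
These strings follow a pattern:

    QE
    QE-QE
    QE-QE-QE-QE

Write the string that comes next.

Each string is two copies of the previous one joined by '-'.
Doubling QE-QE-QE-QE with '-' between the halves:

QE-QE-QE-QE-QE-QE-QE-QE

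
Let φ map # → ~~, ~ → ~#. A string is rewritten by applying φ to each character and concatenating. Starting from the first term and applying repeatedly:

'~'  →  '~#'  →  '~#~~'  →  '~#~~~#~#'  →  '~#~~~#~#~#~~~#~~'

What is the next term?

φ(~#~~~#~#~#~~~#~~) expands symbol-by-symbol to ~# ~~ ~# ~# ~# ~~ ~# ~~ ~# ~~ ~# ~# ~# ~~ ~# ~#; joining the 16 pieces gives the next term.

~#~~~#~#~#~~~#~~~#~~~#~#~#~~~#~#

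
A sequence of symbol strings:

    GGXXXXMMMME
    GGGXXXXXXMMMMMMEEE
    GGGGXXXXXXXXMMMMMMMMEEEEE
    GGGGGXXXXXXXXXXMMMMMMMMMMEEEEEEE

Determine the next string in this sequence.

GGGGGGXXXXXXXXXXXXMMMMMMMMMMMMEEEEEEEEE

Each string has the form G^{n+1} X^{2n+2} M^{2n+2} E^{2n-1} (n = 1, 2, …).
Setting n = 5 gives 6, 12, 12, 9 characters in each block.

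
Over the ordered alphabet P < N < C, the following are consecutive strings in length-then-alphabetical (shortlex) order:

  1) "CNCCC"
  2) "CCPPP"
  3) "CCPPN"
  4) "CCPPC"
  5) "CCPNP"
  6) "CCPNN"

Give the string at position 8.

CCPCP

Stepping forward 2 times from CCPNN: CCPNN → CCPNC, then the target.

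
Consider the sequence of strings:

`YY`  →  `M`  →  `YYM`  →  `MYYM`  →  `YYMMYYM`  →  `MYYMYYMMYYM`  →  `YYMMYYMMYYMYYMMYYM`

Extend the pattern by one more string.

Each term (from the third on) is the two preceding terms concatenated in order: term 3 = YY·M = YYM.
Continuing: MYYMYYMMYYM · YYMMYYMMYYMYYMMYYM gives term 8.

MYYMYYMMYYMYYMMYYMMYYMYYMMYYM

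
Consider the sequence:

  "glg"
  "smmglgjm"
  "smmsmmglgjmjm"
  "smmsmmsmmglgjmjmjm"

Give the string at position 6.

smmsmmsmmsmmsmmglgjmjmjmjmjm

s(k+1) = smm·s(k)·jm, so each term gains smm as a prefix and jm as a suffix.
From smmsmmsmmglgjmjmjm, 2 further steps: smmsmmsmmglgjmjmjm → smmsmmsmmsmmglgjmjmjmjm → (answer).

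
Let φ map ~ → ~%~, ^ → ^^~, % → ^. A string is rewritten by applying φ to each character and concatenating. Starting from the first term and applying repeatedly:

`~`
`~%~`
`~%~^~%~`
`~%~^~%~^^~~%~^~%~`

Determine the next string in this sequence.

~%~^~%~^^~~%~^~%~^^~^^~~%~~%~^~%~^^~~%~^~%~

Replace each of the 17 characters of ~%~^~%~^^~~%~^~%~ in place — ~%~ ^ ~%~ ^^~ ~%~ ^ ~%~ ^^~ ^^~ ~%~ ~%~ ^ ~%~ ^^~ ~%~ ^ ~%~ — and concatenate.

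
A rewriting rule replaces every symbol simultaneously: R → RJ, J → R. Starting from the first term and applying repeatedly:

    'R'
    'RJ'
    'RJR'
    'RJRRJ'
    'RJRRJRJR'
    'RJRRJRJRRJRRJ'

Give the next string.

RJRRJRJRRJRRJRJRRJRJR

Replace each of the 13 characters of RJRRJRJRRJRRJ in place — RJ R RJ RJ R RJ R RJ RJ R RJ RJ R — and concatenate.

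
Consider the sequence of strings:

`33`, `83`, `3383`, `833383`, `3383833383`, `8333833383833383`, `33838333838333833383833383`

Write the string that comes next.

833383338383338333838333838333833383833383

From term 3 onward, concatenate the second-to-last term with the last: 33·83 = 3383, 83·3383 = 833383, …
The next term joins 8333833383833383 and 33838333838333833383833383.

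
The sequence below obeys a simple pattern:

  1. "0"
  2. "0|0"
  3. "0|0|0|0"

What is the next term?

0|0|0|0|0|0|0|0

s(k+1) = s(k)·|·s(k) — each term doubles the last with '|' between the halves.
One more doubling of 0|0|0|0 gives the answer.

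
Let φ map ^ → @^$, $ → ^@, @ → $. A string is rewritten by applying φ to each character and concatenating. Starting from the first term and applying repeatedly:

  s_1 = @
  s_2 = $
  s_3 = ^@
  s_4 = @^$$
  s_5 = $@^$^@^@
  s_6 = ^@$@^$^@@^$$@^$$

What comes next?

Replace each of the 16 characters of ^@$@^$^@@^$$@^$$ in place — @^$ $ ^@ $ @^$ ^@ @^$ $ $ @^$ ^@ ^@ $ @^$ ^@ ^@ — and concatenate.

@^$$^@$@^$^@@^$$$@^$^@^@$@^$^@^@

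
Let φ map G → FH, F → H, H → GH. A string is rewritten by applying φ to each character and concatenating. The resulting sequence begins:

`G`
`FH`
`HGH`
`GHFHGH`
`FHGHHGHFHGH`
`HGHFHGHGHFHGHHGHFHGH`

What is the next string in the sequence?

Rewriting the 20 symbols of HGHFHGHGHFHGHHGHFHGH one by one yields GH FH GH H GH FH GH FH GH H GH FH GH GH FH GH H GH FH GH; concatenated:

GHFHGHHGHFHGHFHGHHGHFHGHGHFHGHHGHFHGH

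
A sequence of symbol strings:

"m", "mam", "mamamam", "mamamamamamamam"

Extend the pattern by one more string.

s(k+1) = s(k)·a·s(k) — each term doubles the last with 'a' between the halves.
One more doubling of mamamamamamamam gives the answer.

mamamamamamamamamamamamamamamam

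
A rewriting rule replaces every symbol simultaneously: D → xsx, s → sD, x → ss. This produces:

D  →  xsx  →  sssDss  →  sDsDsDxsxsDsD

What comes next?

Rewriting the 13 symbols of sDsDsDxsxsDsD one by one yields sD xsx sD xsx sD xsx ss sD ss sD xsx sD xsx; concatenated:

sDxsxsDxsxsDxsxsssDsssDxsxsDxsx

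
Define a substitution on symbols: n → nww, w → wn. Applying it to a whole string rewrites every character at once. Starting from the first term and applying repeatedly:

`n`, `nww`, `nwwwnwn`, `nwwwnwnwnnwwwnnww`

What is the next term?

Rewriting the 17 symbols of nwwwnwnwnnwwwnnww one by one yields nww wn wn wn nww wn nww wn nww nww wn wn wn nww nww wn wn; concatenated:

nwwwnwnwnnwwwnnwwwnnwwnwwwnwnwnnwwnwwwnwn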